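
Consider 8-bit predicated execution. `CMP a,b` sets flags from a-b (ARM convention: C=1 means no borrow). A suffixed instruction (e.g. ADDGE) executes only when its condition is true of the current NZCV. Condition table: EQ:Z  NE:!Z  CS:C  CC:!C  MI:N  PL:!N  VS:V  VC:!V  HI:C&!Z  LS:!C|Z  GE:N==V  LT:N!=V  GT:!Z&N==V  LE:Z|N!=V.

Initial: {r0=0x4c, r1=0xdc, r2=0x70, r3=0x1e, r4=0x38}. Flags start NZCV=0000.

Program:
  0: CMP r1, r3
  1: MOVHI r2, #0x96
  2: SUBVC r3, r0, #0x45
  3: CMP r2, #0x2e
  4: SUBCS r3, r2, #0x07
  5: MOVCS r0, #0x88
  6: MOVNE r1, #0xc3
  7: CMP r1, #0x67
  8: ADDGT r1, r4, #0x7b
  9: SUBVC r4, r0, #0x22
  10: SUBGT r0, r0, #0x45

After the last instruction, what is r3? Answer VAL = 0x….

0: ✓ CMP  NZCV=1010
1: ✓ MOVHI  r2←0x96
2: ✓ SUBVC  r3←0x07
3: ✓ CMP  NZCV=0011
4: ✓ SUBCS  r3←0x8f
5: ✓ MOVCS  r0←0x88
6: ✓ MOVNE  r1←0xc3
7: ✓ CMP  NZCV=0011
8: · ADDGT
9: · SUBVC
10: · SUBGT

VAL = 0x8f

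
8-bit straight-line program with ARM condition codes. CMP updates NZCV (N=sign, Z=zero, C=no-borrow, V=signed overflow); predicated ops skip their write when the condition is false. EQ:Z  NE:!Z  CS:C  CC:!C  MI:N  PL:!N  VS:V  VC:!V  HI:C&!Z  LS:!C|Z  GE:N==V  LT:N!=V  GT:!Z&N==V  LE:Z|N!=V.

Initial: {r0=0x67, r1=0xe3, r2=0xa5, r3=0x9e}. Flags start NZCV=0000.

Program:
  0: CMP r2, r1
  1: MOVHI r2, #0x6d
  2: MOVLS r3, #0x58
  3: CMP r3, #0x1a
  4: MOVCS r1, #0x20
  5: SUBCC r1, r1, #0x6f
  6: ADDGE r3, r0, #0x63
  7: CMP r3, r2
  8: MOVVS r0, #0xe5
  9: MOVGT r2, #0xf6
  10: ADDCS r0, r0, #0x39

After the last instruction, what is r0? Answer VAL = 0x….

[0] flags=1000 → (cmp)
[1] flags=1000 HI?F → skip
[2] flags=1000 LS?T → r3=0x58
[3] flags=0010 → (cmp)
[4] flags=0010 CS?T → r1=0x20
[5] flags=0010 CC?F → skip
[6] flags=0010 GE?T → r3=0xca
[7] flags=0010 → (cmp)
[8] flags=0010 VS?F → skip
[9] flags=0010 GT?T → r2=0xf6
[10] flags=0010 CS?T → r0=0xa0

VAL = 0xa0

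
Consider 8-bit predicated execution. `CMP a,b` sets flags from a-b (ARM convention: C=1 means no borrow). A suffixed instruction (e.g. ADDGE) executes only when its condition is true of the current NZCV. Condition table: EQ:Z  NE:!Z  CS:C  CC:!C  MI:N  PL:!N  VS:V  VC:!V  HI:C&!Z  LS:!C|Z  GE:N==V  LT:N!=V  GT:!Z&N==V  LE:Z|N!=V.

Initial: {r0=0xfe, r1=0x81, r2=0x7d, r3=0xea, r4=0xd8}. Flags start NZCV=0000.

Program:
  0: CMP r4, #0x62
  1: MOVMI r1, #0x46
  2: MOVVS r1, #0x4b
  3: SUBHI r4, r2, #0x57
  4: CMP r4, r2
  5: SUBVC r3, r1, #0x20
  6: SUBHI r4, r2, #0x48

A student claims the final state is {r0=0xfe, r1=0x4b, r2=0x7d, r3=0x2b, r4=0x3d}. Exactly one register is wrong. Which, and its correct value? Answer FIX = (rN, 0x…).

[0] flags=0011 → (cmp)
[1] flags=0011 MI?F → skip
[2] flags=0011 VS?T → r1=0x4b
[3] flags=0011 HI?T → r4=0x26
[4] flags=1000 → (cmp)
[5] flags=1000 VC?T → r3=0x2b
[6] flags=1000 HI?F → skip

FIX = (r4, 0x26)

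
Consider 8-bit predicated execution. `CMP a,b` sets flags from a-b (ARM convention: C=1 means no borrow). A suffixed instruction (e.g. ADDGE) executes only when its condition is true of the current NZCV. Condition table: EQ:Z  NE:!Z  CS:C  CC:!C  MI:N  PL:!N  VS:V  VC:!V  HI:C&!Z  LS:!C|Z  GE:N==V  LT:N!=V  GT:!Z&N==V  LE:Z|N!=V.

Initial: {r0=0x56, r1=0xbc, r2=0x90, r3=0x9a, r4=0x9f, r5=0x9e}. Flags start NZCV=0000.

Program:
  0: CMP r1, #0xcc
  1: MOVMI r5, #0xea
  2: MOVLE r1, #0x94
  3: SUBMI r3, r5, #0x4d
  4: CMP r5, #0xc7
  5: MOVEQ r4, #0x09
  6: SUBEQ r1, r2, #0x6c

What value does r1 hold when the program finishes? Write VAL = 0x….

VAL = 0x94

0: ✓ CMP  NZCV=1000
1: ✓ MOVMI  r5←0xea
2: ✓ MOVLE  r1←0x94
3: ✓ SUBMI  r3←0x9d
4: ✓ CMP  NZCV=0010
5: · MOVEQ
6: · SUBEQ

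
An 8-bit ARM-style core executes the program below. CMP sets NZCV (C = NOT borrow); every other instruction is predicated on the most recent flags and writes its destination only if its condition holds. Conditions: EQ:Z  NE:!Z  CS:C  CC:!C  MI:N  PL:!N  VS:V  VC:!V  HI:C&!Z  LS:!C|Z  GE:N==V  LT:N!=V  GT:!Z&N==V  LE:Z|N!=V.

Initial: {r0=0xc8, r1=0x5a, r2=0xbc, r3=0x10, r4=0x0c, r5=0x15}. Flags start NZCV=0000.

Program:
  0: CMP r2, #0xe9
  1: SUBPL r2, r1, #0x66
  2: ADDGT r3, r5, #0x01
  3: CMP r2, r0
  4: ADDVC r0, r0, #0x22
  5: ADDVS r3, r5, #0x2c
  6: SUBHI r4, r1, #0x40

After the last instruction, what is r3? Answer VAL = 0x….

0: ✓ CMP  NZCV=1000
1: · SUBPL
2: · ADDGT
3: ✓ CMP  NZCV=1000
4: ✓ ADDVC  r0←0xea
5: · ADDVS
6: · SUBHI

VAL = 0x10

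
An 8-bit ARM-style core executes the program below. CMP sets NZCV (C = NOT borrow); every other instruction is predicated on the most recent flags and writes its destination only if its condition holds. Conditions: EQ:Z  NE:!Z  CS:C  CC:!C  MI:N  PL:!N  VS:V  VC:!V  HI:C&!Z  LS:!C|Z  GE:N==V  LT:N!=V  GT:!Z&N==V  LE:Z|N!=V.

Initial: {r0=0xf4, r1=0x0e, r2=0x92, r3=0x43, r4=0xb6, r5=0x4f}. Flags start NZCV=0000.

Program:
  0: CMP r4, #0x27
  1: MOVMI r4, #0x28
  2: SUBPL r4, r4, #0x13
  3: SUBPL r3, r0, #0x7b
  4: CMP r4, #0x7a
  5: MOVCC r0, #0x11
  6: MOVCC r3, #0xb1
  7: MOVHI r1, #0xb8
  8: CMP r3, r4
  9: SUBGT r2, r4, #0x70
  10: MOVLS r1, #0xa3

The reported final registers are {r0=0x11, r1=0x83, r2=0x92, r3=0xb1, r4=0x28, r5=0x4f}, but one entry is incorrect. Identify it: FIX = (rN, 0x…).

FIX = (r1, 0x0e)

0: ✓ CMP  NZCV=1010
1: ✓ MOVMI  r4←0x28
2: · SUBPL
3: · SUBPL
4: ✓ CMP  NZCV=1000
5: ✓ MOVCC  r0←0x11
6: ✓ MOVCC  r3←0xb1
7: · MOVHI
8: ✓ CMP  NZCV=1010
9: · SUBGT
10: · MOVLS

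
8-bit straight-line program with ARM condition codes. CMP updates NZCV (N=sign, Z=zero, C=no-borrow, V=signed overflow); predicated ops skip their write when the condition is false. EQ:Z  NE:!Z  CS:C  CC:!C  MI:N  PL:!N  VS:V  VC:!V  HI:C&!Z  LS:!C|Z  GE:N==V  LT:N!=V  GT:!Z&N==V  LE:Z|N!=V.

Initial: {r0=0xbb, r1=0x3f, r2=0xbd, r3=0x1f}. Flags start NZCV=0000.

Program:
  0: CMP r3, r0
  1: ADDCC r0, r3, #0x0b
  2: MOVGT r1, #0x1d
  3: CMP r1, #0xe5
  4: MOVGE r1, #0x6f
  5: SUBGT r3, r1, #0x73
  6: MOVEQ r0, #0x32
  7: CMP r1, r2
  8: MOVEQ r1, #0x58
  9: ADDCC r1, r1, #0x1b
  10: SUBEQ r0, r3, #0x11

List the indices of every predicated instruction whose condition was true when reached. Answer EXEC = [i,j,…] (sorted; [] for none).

0: ✓ CMP  NZCV=0000
1: ✓ ADDCC  r0←0x2a
2: ✓ MOVGT  r1←0x1d
3: ✓ CMP  NZCV=0000
4: ✓ MOVGE  r1←0x6f
5: ✓ SUBGT  r3←0xfc
6: · MOVEQ
7: ✓ CMP  NZCV=1001
8: · MOVEQ
9: ✓ ADDCC  r1←0x8a
10: · SUBEQ

EXEC = [1,2,4,5,9]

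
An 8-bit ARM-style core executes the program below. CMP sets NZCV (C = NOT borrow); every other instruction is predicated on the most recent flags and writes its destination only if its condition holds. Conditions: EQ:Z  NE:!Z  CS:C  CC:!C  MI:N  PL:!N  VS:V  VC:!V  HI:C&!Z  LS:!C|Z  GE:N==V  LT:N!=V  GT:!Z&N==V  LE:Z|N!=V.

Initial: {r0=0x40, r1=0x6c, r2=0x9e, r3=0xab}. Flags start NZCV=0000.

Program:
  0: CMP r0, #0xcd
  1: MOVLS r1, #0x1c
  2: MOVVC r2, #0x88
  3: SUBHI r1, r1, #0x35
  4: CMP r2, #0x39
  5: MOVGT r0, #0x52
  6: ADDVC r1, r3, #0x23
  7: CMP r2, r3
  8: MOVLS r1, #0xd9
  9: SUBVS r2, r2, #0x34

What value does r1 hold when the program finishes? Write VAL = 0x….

[0] flags=0000 → (cmp)
[1] flags=0000 LS?T → r1=0x1c
[2] flags=0000 VC?T → r2=0x88
[3] flags=0000 HI?F → skip
[4] flags=0011 → (cmp)
[5] flags=0011 GT?F → skip
[6] flags=0011 VC?F → skip
[7] flags=1000 → (cmp)
[8] flags=1000 LS?T → r1=0xd9
[9] flags=1000 VS?F → skip

VAL = 0xd9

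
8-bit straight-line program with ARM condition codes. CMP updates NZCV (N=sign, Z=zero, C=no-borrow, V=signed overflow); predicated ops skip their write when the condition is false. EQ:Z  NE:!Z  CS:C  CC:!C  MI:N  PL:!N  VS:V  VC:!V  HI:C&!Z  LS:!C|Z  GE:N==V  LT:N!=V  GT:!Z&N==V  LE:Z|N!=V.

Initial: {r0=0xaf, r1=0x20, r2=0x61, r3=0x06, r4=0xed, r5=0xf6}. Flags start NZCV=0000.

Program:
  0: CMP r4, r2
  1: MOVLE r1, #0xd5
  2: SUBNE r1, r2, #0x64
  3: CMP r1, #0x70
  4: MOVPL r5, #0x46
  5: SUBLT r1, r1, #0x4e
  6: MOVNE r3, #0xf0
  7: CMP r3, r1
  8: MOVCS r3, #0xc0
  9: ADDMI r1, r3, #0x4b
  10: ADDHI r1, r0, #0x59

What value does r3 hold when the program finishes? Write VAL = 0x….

VAL = 0xc0

[0] flags=1010 → (cmp)
[1] flags=1010 LE?T → r1=0xd5
[2] flags=1010 NE?T → r1=0xfd
[3] flags=1010 → (cmp)
[4] flags=1010 PL?F → skip
[5] flags=1010 LT?T → r1=0xaf
[6] flags=1010 NE?T → r3=0xf0
[7] flags=0010 → (cmp)
[8] flags=0010 CS?T → r3=0xc0
[9] flags=0010 MI?F → skip
[10] flags=0010 HI?T → r1=0x08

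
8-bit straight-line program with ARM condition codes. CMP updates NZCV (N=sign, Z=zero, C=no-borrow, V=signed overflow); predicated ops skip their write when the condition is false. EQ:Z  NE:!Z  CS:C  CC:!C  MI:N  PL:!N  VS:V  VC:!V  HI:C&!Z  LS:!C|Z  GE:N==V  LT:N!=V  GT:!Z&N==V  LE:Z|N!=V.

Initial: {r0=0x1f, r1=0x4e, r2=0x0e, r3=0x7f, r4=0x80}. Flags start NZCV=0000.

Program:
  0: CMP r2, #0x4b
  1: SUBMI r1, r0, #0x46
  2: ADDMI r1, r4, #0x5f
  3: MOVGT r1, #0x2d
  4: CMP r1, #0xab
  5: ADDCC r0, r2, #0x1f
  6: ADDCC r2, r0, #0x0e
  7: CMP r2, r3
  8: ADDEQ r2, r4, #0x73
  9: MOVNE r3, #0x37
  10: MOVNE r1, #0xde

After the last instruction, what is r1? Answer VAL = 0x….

0: ✓ CMP  NZCV=1000
1: ✓ SUBMI  r1←0xd9
2: ✓ ADDMI  r1←0xdf
3: · MOVGT
4: ✓ CMP  NZCV=0010
5: · ADDCC
6: · ADDCC
7: ✓ CMP  NZCV=1000
8: · ADDEQ
9: ✓ MOVNE  r3←0x37
10: ✓ MOVNE  r1←0xde

VAL = 0xde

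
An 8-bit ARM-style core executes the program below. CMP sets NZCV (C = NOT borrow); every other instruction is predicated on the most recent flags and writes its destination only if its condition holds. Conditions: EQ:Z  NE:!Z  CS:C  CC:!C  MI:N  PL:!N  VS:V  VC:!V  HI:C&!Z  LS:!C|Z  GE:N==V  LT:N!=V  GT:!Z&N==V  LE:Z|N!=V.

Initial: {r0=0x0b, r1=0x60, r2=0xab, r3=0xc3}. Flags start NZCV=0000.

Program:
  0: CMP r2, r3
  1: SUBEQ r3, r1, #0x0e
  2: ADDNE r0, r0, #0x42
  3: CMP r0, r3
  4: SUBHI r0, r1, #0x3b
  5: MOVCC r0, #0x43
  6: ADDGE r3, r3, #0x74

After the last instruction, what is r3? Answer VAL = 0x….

0: ✓ CMP  NZCV=1000
1: · SUBEQ
2: ✓ ADDNE  r0←0x4d
3: ✓ CMP  NZCV=1001
4: · SUBHI
5: ✓ MOVCC  r0←0x43
6: ✓ ADDGE  r3←0x37

VAL = 0x37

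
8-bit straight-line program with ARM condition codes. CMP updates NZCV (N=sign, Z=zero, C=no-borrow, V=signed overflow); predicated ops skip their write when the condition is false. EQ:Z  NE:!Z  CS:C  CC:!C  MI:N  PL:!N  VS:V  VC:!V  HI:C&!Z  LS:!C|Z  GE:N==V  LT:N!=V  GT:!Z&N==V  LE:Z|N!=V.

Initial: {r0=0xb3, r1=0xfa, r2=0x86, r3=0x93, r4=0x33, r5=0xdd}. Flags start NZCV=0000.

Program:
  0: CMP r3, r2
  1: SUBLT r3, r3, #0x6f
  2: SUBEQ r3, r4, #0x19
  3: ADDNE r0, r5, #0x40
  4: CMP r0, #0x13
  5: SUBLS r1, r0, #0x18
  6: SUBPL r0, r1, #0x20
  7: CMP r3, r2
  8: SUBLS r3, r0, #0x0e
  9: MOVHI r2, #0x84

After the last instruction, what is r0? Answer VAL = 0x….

0: ✓ CMP  NZCV=0010
1: · SUBLT
2: · SUBEQ
3: ✓ ADDNE  r0←0x1d
4: ✓ CMP  NZCV=0010
5: · SUBLS
6: ✓ SUBPL  r0←0xda
7: ✓ CMP  NZCV=0010
8: · SUBLS
9: ✓ MOVHI  r2←0x84

VAL = 0xda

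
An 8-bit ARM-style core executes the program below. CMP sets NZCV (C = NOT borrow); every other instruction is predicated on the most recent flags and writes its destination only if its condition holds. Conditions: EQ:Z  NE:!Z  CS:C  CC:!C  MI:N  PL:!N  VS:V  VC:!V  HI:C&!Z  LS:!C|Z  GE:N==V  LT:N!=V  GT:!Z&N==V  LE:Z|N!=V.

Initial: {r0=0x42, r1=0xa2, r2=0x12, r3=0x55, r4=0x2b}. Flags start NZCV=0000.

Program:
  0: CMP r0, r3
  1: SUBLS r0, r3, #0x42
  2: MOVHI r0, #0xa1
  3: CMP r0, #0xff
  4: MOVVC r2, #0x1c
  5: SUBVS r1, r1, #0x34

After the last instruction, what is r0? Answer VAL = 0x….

VAL = 0x13

[0] flags=1000 → (cmp)
[1] flags=1000 LS?T → r0=0x13
[2] flags=1000 HI?F → skip
[3] flags=0000 → (cmp)
[4] flags=0000 VC?T → r2=0x1c
[5] flags=0000 VS?F → skip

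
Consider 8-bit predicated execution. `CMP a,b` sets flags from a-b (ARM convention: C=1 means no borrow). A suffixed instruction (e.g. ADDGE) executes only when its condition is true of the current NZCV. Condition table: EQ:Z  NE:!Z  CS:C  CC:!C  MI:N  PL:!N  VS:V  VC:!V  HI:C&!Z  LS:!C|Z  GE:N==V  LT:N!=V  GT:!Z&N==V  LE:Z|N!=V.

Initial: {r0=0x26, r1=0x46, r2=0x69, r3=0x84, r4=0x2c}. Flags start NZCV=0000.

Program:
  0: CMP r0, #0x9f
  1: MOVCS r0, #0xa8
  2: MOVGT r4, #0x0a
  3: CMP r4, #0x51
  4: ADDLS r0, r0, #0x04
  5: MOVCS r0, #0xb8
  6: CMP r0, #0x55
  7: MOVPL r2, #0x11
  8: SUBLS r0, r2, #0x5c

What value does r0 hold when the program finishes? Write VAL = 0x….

VAL = 0x0d

[0] flags=1001 → (cmp)
[1] flags=1001 CS?F → skip
[2] flags=1001 GT?T → r4=0x0a
[3] flags=1000 → (cmp)
[4] flags=1000 LS?T → r0=0x2a
[5] flags=1000 CS?F → skip
[6] flags=1000 → (cmp)
[7] flags=1000 PL?F → skip
[8] flags=1000 LS?T → r0=0x0d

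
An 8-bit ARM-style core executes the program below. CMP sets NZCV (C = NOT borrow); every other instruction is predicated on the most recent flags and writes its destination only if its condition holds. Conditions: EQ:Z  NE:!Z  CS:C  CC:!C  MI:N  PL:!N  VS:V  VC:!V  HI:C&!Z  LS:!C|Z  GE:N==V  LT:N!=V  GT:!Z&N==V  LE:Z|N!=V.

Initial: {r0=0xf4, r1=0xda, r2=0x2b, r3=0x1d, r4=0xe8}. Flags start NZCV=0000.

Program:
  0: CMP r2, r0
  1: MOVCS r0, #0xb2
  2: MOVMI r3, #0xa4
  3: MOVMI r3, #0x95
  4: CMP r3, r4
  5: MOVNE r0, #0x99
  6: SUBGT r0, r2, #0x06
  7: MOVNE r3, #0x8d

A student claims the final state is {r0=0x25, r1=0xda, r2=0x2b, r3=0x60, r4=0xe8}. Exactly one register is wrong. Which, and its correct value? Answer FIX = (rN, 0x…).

[0] flags=0000 → (cmp)
[1] flags=0000 CS?F → skip
[2] flags=0000 MI?F → skip
[3] flags=0000 MI?F → skip
[4] flags=0000 → (cmp)
[5] flags=0000 NE?T → r0=0x99
[6] flags=0000 GT?T → r0=0x25
[7] flags=0000 NE?T → r3=0x8d

FIX = (r3, 0x8d)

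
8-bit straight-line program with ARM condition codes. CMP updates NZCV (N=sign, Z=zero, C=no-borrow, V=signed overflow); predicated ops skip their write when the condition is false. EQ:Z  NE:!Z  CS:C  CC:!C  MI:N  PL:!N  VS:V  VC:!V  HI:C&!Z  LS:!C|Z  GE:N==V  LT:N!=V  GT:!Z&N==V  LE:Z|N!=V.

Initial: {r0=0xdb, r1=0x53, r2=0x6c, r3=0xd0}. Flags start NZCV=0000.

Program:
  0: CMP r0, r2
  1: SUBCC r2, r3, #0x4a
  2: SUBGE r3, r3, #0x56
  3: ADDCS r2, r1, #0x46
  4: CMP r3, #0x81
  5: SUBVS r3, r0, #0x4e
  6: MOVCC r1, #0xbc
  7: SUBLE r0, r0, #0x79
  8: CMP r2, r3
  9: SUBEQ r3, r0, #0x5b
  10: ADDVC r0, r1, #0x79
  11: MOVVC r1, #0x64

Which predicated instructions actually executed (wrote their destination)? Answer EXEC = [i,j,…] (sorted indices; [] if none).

0: ✓ CMP  NZCV=0011
1: · SUBCC
2: · SUBGE
3: ✓ ADDCS  r2←0x99
4: ✓ CMP  NZCV=0010
5: · SUBVS
6: · MOVCC
7: · SUBLE
8: ✓ CMP  NZCV=1000
9: · SUBEQ
10: ✓ ADDVC  r0←0xcc
11: ✓ MOVVC  r1←0x64

EXEC = [3,10,11]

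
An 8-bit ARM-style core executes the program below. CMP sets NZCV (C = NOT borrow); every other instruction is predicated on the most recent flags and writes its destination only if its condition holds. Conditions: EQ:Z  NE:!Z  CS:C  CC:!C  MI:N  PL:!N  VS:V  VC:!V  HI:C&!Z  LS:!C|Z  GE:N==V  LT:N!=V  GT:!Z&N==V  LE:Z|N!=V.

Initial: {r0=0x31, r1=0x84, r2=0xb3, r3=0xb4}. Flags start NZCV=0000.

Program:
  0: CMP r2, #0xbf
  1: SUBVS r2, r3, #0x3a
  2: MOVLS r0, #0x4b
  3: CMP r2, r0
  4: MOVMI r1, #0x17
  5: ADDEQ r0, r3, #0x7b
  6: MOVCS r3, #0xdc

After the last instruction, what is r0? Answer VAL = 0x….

[0] flags=1000 → (cmp)
[1] flags=1000 VS?F → skip
[2] flags=1000 LS?T → r0=0x4b
[3] flags=0011 → (cmp)
[4] flags=0011 MI?F → skip
[5] flags=0011 EQ?F → skip
[6] flags=0011 CS?T → r3=0xdc

VAL = 0x4b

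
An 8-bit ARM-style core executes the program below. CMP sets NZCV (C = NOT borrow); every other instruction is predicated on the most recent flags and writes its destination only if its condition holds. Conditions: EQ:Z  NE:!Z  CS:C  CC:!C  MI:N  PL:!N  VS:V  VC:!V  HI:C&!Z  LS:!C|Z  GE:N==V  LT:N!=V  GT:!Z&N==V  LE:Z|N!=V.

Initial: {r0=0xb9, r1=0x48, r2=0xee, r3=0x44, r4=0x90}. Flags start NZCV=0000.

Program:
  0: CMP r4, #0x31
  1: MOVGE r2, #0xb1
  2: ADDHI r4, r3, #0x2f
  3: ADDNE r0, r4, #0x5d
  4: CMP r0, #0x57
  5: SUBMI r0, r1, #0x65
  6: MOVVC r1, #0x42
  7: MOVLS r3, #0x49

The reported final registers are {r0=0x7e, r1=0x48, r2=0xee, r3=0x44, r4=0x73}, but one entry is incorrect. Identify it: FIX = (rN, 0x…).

0: ✓ CMP  NZCV=0011
1: · MOVGE
2: ✓ ADDHI  r4←0x73
3: ✓ ADDNE  r0←0xd0
4: ✓ CMP  NZCV=0011
5: · SUBMI
6: · MOVVC
7: · MOVLS

FIX = (r0, 0xd0)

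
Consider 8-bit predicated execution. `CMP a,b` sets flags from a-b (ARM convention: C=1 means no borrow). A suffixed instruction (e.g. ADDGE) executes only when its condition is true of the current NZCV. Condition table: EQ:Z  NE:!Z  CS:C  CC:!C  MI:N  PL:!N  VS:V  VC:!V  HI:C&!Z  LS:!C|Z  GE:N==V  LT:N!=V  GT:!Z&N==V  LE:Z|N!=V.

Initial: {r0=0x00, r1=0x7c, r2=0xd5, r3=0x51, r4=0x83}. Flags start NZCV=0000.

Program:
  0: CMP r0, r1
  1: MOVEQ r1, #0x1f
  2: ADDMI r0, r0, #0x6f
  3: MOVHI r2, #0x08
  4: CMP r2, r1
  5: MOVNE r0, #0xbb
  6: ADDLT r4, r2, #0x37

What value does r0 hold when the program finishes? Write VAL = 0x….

VAL = 0xbb

0: ✓ CMP  NZCV=1000
1: · MOVEQ
2: ✓ ADDMI  r0←0x6f
3: · MOVHI
4: ✓ CMP  NZCV=0011
5: ✓ MOVNE  r0←0xbb
6: ✓ ADDLT  r4←0x0c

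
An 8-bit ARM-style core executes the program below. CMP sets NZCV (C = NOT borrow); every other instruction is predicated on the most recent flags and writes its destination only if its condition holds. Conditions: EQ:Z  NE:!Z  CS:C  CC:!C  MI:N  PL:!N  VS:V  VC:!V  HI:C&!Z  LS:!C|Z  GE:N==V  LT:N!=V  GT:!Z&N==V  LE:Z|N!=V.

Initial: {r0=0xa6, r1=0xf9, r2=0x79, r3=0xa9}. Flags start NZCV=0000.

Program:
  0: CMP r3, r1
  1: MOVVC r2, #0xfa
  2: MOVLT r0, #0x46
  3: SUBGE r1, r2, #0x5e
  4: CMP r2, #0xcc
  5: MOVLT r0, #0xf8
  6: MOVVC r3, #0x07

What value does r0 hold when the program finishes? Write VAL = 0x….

[0] flags=1000 → (cmp)
[1] flags=1000 VC?T → r2=0xfa
[2] flags=1000 LT?T → r0=0x46
[3] flags=1000 GE?F → skip
[4] flags=0010 → (cmp)
[5] flags=0010 LT?F → skip
[6] flags=0010 VC?T → r3=0x07

VAL = 0x46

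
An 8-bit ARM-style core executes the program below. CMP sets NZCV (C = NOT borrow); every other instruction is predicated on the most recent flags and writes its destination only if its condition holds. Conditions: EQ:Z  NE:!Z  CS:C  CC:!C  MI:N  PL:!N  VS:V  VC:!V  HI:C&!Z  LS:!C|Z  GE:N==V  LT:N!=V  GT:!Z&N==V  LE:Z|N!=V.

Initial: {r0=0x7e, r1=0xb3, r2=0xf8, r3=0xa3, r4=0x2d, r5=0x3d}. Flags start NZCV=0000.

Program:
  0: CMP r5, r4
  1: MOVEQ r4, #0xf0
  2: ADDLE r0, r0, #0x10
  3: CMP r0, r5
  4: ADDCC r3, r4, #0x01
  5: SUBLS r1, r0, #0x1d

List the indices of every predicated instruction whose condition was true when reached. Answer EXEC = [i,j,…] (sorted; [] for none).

0: ✓ CMP  NZCV=0010
1: · MOVEQ
2: · ADDLE
3: ✓ CMP  NZCV=0010
4: · ADDCC
5: · SUBLS

EXEC = []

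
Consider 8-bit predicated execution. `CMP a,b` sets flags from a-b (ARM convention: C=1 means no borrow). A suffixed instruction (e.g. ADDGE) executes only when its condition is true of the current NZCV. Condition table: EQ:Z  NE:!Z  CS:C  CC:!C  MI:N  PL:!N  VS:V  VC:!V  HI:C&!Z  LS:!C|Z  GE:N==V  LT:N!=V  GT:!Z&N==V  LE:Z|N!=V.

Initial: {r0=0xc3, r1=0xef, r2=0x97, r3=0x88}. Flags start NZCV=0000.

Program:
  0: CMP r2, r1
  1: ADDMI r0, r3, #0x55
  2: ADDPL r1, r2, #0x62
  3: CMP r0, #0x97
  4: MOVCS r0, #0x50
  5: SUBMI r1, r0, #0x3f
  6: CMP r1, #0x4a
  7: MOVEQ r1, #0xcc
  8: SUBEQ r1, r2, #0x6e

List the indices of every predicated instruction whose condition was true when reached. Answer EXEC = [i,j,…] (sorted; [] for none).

0: ✓ CMP  NZCV=1000
1: ✓ ADDMI  r0←0xdd
2: · ADDPL
3: ✓ CMP  NZCV=0010
4: ✓ MOVCS  r0←0x50
5: · SUBMI
6: ✓ CMP  NZCV=1010
7: · MOVEQ
8: · SUBEQ

EXEC = [1,4]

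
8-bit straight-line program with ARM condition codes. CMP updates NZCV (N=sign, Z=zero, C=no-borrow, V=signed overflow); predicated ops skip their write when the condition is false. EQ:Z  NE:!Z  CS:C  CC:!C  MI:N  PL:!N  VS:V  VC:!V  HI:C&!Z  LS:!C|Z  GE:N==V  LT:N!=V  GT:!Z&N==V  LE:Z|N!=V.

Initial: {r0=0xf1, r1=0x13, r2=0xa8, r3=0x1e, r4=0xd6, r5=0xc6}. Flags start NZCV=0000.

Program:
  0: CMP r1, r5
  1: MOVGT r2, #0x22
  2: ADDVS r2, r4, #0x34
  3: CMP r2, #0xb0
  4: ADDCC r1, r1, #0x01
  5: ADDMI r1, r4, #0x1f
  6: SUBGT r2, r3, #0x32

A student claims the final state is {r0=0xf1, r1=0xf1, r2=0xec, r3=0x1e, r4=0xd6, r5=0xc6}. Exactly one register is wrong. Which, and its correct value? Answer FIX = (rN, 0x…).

FIX = (r1, 0x14)

0: ✓ CMP  NZCV=0000
1: ✓ MOVGT  r2←0x22
2: · ADDVS
3: ✓ CMP  NZCV=0000
4: ✓ ADDCC  r1←0x14
5: · ADDMI
6: ✓ SUBGT  r2←0xec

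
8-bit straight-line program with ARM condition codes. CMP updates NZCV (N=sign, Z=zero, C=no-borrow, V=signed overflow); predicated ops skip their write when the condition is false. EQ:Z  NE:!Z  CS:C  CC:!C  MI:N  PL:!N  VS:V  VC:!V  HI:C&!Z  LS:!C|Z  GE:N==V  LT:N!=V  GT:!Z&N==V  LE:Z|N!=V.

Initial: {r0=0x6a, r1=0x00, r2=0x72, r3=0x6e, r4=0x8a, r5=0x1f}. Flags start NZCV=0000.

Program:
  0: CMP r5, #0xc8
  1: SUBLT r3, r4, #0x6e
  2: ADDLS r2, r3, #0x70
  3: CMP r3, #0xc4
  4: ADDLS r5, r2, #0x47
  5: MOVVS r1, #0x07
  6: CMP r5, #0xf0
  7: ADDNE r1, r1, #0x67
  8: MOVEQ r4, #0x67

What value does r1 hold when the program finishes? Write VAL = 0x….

[0] flags=0000 → (cmp)
[1] flags=0000 LT?F → skip
[2] flags=0000 LS?T → r2=0xde
[3] flags=1001 → (cmp)
[4] flags=1001 LS?T → r5=0x25
[5] flags=1001 VS?T → r1=0x07
[6] flags=0000 → (cmp)
[7] flags=0000 NE?T → r1=0x6e
[8] flags=0000 EQ?F → skip

VAL = 0x6e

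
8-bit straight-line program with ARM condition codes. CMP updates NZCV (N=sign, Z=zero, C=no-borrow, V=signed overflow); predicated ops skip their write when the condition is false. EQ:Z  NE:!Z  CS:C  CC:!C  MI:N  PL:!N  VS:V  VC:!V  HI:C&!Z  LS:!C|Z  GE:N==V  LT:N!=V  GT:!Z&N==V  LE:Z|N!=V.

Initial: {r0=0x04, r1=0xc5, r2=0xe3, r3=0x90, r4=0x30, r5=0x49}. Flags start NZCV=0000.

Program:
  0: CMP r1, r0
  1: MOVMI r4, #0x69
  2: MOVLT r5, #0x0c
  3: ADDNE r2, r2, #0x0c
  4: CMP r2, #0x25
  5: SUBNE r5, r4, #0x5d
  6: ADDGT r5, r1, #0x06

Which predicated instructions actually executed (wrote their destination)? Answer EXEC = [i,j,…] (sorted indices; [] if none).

EXEC = [1,2,3,5]

[0] flags=1010 → (cmp)
[1] flags=1010 MI?T → r4=0x69
[2] flags=1010 LT?T → r5=0x0c
[3] flags=1010 NE?T → r2=0xef
[4] flags=1010 → (cmp)
[5] flags=1010 NE?T → r5=0x0c
[6] flags=1010 GT?F → skip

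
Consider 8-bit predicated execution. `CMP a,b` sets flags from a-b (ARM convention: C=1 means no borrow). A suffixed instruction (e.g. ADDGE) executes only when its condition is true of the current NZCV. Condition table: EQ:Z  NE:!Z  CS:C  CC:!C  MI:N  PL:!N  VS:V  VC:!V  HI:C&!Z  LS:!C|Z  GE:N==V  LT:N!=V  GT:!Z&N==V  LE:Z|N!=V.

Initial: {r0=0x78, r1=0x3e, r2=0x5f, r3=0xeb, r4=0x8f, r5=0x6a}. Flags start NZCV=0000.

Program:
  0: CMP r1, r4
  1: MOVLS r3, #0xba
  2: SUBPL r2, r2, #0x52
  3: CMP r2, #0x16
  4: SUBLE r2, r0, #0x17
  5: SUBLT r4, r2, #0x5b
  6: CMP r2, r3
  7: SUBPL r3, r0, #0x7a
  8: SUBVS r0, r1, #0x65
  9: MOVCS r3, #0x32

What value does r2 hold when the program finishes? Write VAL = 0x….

VAL = 0x5f

0: ✓ CMP  NZCV=1001
1: ✓ MOVLS  r3←0xba
2: · SUBPL
3: ✓ CMP  NZCV=0010
4: · SUBLE
5: · SUBLT
6: ✓ CMP  NZCV=1001
7: · SUBPL
8: ✓ SUBVS  r0←0xd9
9: · MOVCS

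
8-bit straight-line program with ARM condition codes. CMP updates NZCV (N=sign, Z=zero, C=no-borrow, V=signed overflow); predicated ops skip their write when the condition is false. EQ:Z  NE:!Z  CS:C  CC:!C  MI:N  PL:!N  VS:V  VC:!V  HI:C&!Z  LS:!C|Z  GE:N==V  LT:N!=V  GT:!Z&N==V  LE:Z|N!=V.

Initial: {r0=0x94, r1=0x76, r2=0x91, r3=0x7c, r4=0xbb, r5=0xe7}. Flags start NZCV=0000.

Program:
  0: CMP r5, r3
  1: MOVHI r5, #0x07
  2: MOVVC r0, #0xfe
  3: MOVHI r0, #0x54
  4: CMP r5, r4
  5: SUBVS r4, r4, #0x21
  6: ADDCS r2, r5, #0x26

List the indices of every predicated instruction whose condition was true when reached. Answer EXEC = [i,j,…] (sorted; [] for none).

0: ✓ CMP  NZCV=0011
1: ✓ MOVHI  r5←0x07
2: · MOVVC
3: ✓ MOVHI  r0←0x54
4: ✓ CMP  NZCV=0000
5: · SUBVS
6: · ADDCS

EXEC = [1,3]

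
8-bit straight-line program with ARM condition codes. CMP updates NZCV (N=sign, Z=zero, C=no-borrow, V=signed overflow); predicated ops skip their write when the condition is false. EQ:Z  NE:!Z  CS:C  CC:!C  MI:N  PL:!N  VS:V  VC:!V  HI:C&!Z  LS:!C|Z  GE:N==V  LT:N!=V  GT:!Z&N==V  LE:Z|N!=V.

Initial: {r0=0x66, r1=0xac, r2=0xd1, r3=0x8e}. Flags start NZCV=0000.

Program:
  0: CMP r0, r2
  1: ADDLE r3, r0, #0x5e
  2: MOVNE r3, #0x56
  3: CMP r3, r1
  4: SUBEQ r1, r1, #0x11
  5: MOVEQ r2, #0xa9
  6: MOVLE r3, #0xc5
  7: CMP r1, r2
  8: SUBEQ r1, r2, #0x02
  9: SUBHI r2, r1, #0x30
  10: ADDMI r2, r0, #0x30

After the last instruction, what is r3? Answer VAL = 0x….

0: ✓ CMP  NZCV=1001
1: · ADDLE
2: ✓ MOVNE  r3←0x56
3: ✓ CMP  NZCV=1001
4: · SUBEQ
5: · MOVEQ
6: · MOVLE
7: ✓ CMP  NZCV=1000
8: · SUBEQ
9: · SUBHI
10: ✓ ADDMI  r2←0x96

VAL = 0x56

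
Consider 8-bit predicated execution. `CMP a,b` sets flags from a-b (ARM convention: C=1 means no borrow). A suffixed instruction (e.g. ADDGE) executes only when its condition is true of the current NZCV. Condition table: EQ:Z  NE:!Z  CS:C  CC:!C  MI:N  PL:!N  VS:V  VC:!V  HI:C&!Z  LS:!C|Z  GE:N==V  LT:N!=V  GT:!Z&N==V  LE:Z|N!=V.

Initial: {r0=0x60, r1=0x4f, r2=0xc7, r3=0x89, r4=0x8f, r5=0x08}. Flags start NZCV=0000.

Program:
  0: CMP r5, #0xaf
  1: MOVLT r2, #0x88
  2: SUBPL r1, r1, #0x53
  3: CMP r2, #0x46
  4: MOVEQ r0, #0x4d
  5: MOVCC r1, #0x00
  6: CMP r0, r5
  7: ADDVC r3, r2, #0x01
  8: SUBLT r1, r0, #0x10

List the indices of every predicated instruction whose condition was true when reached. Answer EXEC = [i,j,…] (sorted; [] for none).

0: ✓ CMP  NZCV=0000
1: · MOVLT
2: ✓ SUBPL  r1←0xfc
3: ✓ CMP  NZCV=1010
4: · MOVEQ
5: · MOVCC
6: ✓ CMP  NZCV=0010
7: ✓ ADDVC  r3←0xc8
8: · SUBLT

EXEC = [2,7]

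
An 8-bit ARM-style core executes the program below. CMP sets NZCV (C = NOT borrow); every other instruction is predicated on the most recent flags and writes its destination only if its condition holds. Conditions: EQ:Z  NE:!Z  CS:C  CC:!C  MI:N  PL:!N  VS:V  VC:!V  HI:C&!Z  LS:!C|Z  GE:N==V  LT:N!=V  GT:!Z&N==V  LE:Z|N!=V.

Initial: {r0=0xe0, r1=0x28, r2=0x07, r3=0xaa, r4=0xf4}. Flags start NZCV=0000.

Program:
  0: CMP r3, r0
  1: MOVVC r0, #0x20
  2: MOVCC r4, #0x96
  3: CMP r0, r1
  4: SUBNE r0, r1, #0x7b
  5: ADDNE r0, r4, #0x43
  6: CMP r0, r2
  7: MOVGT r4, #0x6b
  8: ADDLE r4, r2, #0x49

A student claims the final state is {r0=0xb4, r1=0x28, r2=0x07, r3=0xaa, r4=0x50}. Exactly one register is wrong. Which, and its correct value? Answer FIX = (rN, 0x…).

FIX = (r0, 0xd9)

0: ✓ CMP  NZCV=1000
1: ✓ MOVVC  r0←0x20
2: ✓ MOVCC  r4←0x96
3: ✓ CMP  NZCV=1000
4: ✓ SUBNE  r0←0xad
5: ✓ ADDNE  r0←0xd9
6: ✓ CMP  NZCV=1010
7: · MOVGT
8: ✓ ADDLE  r4←0x50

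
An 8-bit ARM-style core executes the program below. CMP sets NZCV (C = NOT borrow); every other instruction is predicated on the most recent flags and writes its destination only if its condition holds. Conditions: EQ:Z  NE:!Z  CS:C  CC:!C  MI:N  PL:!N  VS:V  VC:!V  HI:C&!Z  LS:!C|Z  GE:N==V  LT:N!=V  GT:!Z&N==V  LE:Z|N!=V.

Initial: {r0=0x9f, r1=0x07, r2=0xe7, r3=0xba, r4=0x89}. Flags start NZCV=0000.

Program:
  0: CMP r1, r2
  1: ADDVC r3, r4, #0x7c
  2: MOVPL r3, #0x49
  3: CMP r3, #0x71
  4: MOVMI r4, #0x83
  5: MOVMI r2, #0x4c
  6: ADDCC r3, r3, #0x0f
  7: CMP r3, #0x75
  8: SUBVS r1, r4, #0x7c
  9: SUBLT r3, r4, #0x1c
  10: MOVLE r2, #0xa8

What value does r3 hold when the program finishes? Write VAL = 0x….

[0] flags=0000 → (cmp)
[1] flags=0000 VC?T → r3=0x05
[2] flags=0000 PL?T → r3=0x49
[3] flags=1000 → (cmp)
[4] flags=1000 MI?T → r4=0x83
[5] flags=1000 MI?T → r2=0x4c
[6] flags=1000 CC?T → r3=0x58
[7] flags=1000 → (cmp)
[8] flags=1000 VS?F → skip
[9] flags=1000 LT?T → r3=0x67
[10] flags=1000 LE?T → r2=0xa8

VAL = 0x67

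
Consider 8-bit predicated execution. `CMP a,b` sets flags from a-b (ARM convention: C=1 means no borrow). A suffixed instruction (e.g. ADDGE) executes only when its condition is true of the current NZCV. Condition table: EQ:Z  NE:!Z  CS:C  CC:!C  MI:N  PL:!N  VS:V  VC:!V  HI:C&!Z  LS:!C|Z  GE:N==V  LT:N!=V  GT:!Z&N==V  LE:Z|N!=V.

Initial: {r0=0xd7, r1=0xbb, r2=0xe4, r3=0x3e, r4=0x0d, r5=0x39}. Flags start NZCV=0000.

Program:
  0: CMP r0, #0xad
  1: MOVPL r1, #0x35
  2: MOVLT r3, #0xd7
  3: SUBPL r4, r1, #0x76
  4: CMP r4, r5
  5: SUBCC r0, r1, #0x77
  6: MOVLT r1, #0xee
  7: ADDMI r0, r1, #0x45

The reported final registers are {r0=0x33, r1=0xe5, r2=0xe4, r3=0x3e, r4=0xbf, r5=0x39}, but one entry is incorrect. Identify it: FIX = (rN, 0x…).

0: ✓ CMP  NZCV=0010
1: ✓ MOVPL  r1←0x35
2: · MOVLT
3: ✓ SUBPL  r4←0xbf
4: ✓ CMP  NZCV=1010
5: · SUBCC
6: ✓ MOVLT  r1←0xee
7: ✓ ADDMI  r0←0x33

FIX = (r1, 0xee)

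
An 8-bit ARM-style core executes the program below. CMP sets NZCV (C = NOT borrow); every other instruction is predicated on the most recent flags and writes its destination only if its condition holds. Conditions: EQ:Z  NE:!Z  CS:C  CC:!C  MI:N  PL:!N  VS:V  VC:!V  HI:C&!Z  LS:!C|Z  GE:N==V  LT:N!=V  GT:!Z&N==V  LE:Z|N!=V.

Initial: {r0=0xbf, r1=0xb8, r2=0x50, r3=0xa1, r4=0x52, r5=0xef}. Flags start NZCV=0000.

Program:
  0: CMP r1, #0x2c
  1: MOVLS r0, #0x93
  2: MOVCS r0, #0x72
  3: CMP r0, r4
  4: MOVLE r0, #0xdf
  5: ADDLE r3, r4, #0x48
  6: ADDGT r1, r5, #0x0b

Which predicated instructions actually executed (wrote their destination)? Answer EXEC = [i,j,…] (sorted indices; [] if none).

0: ✓ CMP  NZCV=1010
1: · MOVLS
2: ✓ MOVCS  r0←0x72
3: ✓ CMP  NZCV=0010
4: · MOVLE
5: · ADDLE
6: ✓ ADDGT  r1←0xfa

EXEC = [2,6]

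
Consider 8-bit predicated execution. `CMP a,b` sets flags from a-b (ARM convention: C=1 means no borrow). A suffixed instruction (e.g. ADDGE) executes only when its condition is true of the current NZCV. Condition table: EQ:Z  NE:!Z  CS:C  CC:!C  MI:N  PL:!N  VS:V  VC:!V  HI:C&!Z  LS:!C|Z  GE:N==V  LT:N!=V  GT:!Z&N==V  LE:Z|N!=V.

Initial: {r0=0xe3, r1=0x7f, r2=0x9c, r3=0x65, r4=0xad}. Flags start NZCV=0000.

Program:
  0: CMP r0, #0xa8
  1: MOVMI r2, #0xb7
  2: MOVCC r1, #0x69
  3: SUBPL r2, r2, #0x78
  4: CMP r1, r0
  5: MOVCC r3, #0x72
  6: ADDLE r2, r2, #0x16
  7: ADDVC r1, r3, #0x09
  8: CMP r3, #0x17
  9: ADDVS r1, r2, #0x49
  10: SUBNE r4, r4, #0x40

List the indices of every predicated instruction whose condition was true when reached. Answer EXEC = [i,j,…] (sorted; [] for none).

EXEC = [3,5,10]

[0] flags=0010 → (cmp)
[1] flags=0010 MI?F → skip
[2] flags=0010 CC?F → skip
[3] flags=0010 PL?T → r2=0x24
[4] flags=1001 → (cmp)
[5] flags=1001 CC?T → r3=0x72
[6] flags=1001 LE?F → skip
[7] flags=1001 VC?F → skip
[8] flags=0010 → (cmp)
[9] flags=0010 VS?F → skip
[10] flags=0010 NE?T → r4=0x6d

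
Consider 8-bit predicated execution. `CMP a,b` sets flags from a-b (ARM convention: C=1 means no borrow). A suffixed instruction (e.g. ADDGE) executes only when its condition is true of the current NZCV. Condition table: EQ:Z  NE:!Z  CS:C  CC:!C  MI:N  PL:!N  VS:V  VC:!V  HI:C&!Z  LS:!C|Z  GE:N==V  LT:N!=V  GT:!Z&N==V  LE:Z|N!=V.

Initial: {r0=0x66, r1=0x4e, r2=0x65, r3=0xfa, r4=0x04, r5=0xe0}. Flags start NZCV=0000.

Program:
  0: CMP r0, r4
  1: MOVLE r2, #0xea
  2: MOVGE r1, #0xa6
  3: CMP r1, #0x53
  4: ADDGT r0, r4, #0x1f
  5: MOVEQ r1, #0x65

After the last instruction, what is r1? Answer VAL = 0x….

VAL = 0xa6

0: ✓ CMP  NZCV=0010
1: · MOVLE
2: ✓ MOVGE  r1←0xa6
3: ✓ CMP  NZCV=0011
4: · ADDGT
5: · MOVEQ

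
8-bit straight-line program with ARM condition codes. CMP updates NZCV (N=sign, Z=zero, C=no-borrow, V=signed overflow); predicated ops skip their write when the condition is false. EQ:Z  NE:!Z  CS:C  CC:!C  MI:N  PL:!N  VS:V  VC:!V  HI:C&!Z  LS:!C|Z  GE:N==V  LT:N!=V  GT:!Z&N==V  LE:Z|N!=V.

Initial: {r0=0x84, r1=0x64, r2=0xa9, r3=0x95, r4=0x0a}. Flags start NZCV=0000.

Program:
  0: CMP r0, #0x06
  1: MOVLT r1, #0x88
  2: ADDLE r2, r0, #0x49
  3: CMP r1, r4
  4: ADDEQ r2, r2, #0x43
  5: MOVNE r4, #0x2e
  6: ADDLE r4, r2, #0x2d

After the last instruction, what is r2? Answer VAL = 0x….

0: ✓ CMP  NZCV=0011
1: ✓ MOVLT  r1←0x88
2: ✓ ADDLE  r2←0xcd
3: ✓ CMP  NZCV=0011
4: · ADDEQ
5: ✓ MOVNE  r4←0x2e
6: ✓ ADDLE  r4←0xfa

VAL = 0xcd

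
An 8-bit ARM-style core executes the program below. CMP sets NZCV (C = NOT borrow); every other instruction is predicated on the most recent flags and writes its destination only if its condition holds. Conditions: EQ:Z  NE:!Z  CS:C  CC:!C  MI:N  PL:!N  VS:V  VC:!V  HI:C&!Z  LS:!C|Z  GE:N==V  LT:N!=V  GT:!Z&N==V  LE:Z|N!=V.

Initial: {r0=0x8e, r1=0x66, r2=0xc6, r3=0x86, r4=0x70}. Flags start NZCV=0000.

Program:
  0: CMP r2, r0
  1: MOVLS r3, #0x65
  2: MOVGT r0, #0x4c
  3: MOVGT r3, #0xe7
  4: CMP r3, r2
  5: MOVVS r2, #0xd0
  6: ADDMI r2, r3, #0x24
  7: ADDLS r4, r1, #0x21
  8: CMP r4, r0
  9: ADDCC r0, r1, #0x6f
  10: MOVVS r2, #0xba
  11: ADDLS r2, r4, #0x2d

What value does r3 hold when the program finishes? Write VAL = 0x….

0: ✓ CMP  NZCV=0010
1: · MOVLS
2: ✓ MOVGT  r0←0x4c
3: ✓ MOVGT  r3←0xe7
4: ✓ CMP  NZCV=0010
5: · MOVVS
6: · ADDMI
7: · ADDLS
8: ✓ CMP  NZCV=0010
9: · ADDCC
10: · MOVVS
11: · ADDLS

VAL = 0xe7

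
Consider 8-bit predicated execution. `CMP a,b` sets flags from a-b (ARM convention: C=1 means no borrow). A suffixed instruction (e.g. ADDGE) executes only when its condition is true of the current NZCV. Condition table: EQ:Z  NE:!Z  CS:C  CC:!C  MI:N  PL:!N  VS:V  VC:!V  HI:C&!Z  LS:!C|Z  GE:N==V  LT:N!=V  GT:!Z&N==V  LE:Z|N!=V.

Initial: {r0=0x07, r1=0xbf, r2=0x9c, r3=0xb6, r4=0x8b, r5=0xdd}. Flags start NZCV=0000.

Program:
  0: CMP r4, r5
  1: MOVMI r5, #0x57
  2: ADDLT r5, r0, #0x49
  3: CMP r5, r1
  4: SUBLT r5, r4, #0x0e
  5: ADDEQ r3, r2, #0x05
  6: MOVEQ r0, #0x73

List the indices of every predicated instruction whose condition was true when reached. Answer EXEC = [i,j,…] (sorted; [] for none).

EXEC = [1,2]

0: ✓ CMP  NZCV=1000
1: ✓ MOVMI  r5←0x57
2: ✓ ADDLT  r5←0x50
3: ✓ CMP  NZCV=1001
4: · SUBLT
5: · ADDEQ
6: · MOVEQ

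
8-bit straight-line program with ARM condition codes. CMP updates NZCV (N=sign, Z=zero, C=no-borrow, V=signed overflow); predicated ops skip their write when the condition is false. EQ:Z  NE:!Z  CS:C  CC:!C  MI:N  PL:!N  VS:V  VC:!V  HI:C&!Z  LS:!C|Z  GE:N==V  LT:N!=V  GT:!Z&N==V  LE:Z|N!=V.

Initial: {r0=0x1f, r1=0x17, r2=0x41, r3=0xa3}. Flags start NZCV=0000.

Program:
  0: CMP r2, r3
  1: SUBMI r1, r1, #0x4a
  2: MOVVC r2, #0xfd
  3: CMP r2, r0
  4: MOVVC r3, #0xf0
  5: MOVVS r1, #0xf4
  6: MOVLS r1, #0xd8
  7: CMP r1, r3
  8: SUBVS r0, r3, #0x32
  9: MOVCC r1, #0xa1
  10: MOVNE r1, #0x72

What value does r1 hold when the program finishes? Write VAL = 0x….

VAL = 0x72

0: ✓ CMP  NZCV=1001
1: ✓ SUBMI  r1←0xcd
2: · MOVVC
3: ✓ CMP  NZCV=0010
4: ✓ MOVVC  r3←0xf0
5: · MOVVS
6: · MOVLS
7: ✓ CMP  NZCV=1000
8: · SUBVS
9: ✓ MOVCC  r1←0xa1
10: ✓ MOVNE  r1←0x72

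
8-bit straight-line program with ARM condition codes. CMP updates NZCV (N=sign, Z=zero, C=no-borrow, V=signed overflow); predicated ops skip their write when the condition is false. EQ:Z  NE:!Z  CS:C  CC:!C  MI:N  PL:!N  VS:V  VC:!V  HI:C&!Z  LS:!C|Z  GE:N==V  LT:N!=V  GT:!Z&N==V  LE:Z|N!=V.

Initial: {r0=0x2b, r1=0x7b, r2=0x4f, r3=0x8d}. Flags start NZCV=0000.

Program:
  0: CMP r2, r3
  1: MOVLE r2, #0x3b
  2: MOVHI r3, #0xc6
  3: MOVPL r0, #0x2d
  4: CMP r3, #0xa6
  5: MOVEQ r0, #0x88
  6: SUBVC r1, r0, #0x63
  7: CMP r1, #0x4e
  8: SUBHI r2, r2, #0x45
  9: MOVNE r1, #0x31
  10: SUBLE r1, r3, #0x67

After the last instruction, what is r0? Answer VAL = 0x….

[0] flags=1001 → (cmp)
[1] flags=1001 LE?F → skip
[2] flags=1001 HI?F → skip
[3] flags=1001 PL?F → skip
[4] flags=1000 → (cmp)
[5] flags=1000 EQ?F → skip
[6] flags=1000 VC?T → r1=0xc8
[7] flags=0011 → (cmp)
[8] flags=0011 HI?T → r2=0x0a
[9] flags=0011 NE?T → r1=0x31
[10] flags=0011 LE?T → r1=0x26

VAL = 0x2b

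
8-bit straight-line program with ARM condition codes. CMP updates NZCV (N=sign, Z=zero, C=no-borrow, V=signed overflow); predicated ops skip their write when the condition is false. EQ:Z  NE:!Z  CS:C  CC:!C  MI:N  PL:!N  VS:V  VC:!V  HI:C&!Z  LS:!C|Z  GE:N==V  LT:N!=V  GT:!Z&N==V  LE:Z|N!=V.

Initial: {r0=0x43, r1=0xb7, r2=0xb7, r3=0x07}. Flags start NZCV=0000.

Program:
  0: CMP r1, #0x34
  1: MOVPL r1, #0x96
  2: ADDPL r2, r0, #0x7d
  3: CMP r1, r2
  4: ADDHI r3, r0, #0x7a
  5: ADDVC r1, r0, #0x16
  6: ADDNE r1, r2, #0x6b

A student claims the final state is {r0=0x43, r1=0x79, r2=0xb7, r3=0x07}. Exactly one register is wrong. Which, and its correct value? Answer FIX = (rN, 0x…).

[0] flags=1010 → (cmp)
[1] flags=1010 PL?F → skip
[2] flags=1010 PL?F → skip
[3] flags=0110 → (cmp)
[4] flags=0110 HI?F → skip
[5] flags=0110 VC?T → r1=0x59
[6] flags=0110 NE?F → skip

FIX = (r1, 0x59)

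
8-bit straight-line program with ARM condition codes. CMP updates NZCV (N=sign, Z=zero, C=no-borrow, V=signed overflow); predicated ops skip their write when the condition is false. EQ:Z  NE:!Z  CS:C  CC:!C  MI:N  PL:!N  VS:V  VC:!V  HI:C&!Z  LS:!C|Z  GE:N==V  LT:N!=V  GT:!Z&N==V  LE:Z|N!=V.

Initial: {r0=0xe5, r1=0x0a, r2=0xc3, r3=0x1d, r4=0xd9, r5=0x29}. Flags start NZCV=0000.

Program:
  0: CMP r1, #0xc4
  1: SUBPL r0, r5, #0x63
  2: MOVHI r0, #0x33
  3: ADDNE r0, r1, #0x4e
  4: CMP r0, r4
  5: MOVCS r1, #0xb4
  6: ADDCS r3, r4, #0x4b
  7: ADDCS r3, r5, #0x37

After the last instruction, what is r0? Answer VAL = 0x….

[0] flags=0000 → (cmp)
[1] flags=0000 PL?T → r0=0xc6
[2] flags=0000 HI?F → skip
[3] flags=0000 NE?T → r0=0x58
[4] flags=0000 → (cmp)
[5] flags=0000 CS?F → skip
[6] flags=0000 CS?F → skip
[7] flags=0000 CS?F → skip

VAL = 0x58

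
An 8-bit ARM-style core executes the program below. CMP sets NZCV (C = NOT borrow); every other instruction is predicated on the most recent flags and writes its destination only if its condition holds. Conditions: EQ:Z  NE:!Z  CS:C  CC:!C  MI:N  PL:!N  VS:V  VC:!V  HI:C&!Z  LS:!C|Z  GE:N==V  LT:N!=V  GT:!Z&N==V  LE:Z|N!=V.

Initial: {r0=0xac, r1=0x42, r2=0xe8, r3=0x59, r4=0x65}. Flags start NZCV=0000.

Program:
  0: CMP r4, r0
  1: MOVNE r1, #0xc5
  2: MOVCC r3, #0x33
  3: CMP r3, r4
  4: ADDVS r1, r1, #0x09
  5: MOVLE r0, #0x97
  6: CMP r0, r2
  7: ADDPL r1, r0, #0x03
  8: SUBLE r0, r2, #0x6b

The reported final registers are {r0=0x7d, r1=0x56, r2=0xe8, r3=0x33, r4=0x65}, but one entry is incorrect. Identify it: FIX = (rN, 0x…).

FIX = (r1, 0xc5)

[0] flags=1001 → (cmp)
[1] flags=1001 NE?T → r1=0xc5
[2] flags=1001 CC?T → r3=0x33
[3] flags=1000 → (cmp)
[4] flags=1000 VS?F → skip
[5] flags=1000 LE?T → r0=0x97
[6] flags=1000 → (cmp)
[7] flags=1000 PL?F → skip
[8] flags=1000 LE?T → r0=0x7d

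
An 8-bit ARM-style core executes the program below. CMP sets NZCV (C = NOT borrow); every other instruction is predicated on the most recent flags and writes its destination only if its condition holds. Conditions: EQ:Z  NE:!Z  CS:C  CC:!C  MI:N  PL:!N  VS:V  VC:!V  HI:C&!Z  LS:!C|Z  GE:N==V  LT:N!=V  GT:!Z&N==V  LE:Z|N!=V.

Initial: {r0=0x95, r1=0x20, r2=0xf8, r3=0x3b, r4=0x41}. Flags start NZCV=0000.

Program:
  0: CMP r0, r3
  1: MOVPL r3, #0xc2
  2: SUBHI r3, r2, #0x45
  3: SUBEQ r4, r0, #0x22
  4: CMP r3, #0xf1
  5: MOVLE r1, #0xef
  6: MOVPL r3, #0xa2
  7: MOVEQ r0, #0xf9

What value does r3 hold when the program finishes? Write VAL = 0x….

VAL = 0xb3

0: ✓ CMP  NZCV=0011
1: ✓ MOVPL  r3←0xc2
2: ✓ SUBHI  r3←0xb3
3: · SUBEQ
4: ✓ CMP  NZCV=1000
5: ✓ MOVLE  r1←0xef
6: · MOVPL
7: · MOVEQ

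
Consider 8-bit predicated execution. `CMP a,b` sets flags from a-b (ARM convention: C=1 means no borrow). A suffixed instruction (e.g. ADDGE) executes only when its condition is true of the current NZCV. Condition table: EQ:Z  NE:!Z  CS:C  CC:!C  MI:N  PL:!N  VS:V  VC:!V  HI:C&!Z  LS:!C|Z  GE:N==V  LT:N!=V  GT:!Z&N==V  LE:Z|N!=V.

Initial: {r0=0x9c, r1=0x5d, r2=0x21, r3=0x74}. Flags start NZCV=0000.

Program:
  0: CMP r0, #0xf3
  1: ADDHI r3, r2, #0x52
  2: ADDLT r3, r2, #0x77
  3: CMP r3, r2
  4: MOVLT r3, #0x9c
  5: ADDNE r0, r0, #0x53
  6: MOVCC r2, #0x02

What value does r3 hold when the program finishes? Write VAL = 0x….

VAL = 0x9c

0: ✓ CMP  NZCV=1000
1: · ADDHI
2: ✓ ADDLT  r3←0x98
3: ✓ CMP  NZCV=0011
4: ✓ MOVLT  r3←0x9c
5: ✓ ADDNE  r0←0xef
6: · MOVCC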